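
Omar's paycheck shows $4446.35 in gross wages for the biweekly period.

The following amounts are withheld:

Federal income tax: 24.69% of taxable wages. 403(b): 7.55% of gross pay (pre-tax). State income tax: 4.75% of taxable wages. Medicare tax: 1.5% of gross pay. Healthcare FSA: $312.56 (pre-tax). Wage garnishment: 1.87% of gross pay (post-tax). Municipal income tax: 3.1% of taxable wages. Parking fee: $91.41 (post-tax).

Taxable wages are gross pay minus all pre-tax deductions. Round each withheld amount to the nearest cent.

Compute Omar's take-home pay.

$2320.93

403(b): $4446.35 × 0.0755 = $335.70
Healthcare FSA: $312.56
Pre-tax total = $335.70 + $312.56 = $648.26
Taxable wages = $4446.35 − $648.26 = $3798.09
State income tax: $3798.09 × 0.0475 = $180.41
Federal income tax: $3798.09 × 0.2469 = $937.75
Municipal income tax: $3798.09 × 0.031 = $117.74
Medicare tax: $4446.35 × 0.015 = $66.70
Wage garnishment: $4446.35 × 0.0187 = $83.15
Parking fee: $91.41
Total deductions = $335.70 + $312.56 + $180.41 + $937.75 + $117.74 + $66.70 + $83.15 + $91.41 = $2125.42
Net pay = $4446.35 − $2125.42 = $2320.93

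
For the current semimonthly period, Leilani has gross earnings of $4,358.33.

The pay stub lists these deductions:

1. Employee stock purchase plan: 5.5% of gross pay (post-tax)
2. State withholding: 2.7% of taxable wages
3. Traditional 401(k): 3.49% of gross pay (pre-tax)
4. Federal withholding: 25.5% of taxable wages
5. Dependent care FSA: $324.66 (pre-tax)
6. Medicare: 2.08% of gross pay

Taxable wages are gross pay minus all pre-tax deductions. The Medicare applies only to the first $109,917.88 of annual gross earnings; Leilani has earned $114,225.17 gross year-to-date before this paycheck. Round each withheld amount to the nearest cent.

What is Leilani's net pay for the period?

Traditional 401(k): $4,358.33 × 0.0349 = $152.11
Dependent care FSA: $324.66
Pre-tax total = $152.11 + $324.66 = $476.77
Taxable wages = $4,358.33 − $476.77 = $3,881.56
Federal withholding: $3,881.56 × 0.255 = $989.80
State withholding: $3,881.56 × 0.027 = $104.80
Medicare: annual cap $109,917.88 already reached (YTD $114,225.17), so $0.00
Employee stock purchase plan: $4,358.33 × 0.055 = $239.71
Total deductions = $152.11 + $324.66 + $989.80 + $104.80 + $0.00 + $239.71 = $1,811.08
Net pay = $4,358.33 − $1,811.08 = $2,547.25

$2,547.25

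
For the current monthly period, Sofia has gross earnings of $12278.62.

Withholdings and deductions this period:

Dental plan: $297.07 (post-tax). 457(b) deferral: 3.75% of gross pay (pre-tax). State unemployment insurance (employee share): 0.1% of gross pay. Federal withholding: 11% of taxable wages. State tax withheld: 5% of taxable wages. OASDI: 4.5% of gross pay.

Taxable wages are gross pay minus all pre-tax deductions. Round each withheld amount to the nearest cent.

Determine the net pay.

457(b) deferral: $12278.62 × 0.0375 = $460.45
Taxable wages = $12278.62 − $460.45 = $11818.17
State tax withheld: $11818.17 × 0.05 = $590.91
Federal withholding: $11818.17 × 0.11 = $1300.00
OASDI: $12278.62 × 0.045 = $552.54
State unemployment insurance (employee share): $12278.62 × 0.001 = $12.28
Dental plan: $297.07
Total deductions = $460.45 + $590.91 + $1300.00 + $552.54 + $12.28 + $297.07 = $3213.25
Net pay = $12278.62 − $3213.25 = $9065.37

$9065.37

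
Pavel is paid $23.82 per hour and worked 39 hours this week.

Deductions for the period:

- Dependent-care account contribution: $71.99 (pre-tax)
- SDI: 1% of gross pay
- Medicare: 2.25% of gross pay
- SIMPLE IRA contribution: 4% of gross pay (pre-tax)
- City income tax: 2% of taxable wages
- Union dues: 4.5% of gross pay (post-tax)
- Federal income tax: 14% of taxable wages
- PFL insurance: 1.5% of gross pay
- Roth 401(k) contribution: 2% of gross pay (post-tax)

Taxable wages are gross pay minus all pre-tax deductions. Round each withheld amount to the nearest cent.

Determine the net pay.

Gross pay: 39 × $23.82 = $928.98
SIMPLE IRA contribution: $928.98 × 0.04 = $37.16
Dependent-care account contribution: $71.99
Pre-tax total = $37.16 + $71.99 = $109.15
Taxable wages = $928.98 − $109.15 = $819.83
City income tax: $819.83 × 0.02 = $16.40
Federal income tax: $819.83 × 0.14 = $114.78
PFL insurance: $928.98 × 0.015 = $13.93
Medicare: $928.98 × 0.0225 = $20.90
SDI: $928.98 × 0.01 = $9.29
Union dues: $928.98 × 0.045 = $41.80
Roth 401(k) contribution: $928.98 × 0.02 = $18.58
Total deductions = $37.16 + $71.99 + $16.40 + $114.78 + $13.93 + $20.90 + $9.29 + $41.80 + $18.58 = $344.83
Net pay = $928.98 − $344.83 = $584.15

$584.15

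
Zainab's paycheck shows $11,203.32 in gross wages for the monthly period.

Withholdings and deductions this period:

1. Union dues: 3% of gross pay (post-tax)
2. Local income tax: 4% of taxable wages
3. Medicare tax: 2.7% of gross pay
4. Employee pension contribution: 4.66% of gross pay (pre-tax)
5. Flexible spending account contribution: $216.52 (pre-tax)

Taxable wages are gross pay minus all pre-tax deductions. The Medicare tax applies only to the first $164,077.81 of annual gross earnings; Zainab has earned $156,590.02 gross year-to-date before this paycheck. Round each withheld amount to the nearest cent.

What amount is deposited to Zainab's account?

$9,507.87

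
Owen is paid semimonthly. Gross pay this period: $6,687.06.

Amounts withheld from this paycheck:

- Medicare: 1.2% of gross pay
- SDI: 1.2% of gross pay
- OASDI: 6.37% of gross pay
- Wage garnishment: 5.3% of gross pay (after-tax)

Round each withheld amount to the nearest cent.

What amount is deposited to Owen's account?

$5,746.20

OASDI: $6,687.06 × 0.0637 = $425.97
SDI: $6,687.06 × 0.012 = $80.24
Medicare: $6,687.06 × 0.012 = $80.24
Wage garnishment: $6,687.06 × 0.053 = $354.41
Total deductions = $425.97 + $80.24 + $80.24 + $354.41 = $940.86
Net pay = $6,687.06 − $940.86 = $5,746.20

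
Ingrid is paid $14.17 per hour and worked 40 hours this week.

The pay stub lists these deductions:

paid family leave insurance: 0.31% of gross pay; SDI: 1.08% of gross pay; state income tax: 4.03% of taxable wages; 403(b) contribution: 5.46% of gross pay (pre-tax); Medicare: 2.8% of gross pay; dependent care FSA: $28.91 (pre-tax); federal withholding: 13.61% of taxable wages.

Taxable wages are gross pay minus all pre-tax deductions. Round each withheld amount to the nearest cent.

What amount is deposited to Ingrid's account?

Gross pay: 40 × $14.17 = $566.80
Dependent care FSA: $28.91
403(b) contribution: $566.80 × 0.0546 = $30.95
Pre-tax total = $28.91 + $30.95 = $59.86
Taxable wages = $566.80 − $59.86 = $506.94
Federal withholding: $506.94 × 0.1361 = $68.99
State income tax: $506.94 × 0.0403 = $20.43
Medicare: $566.80 × 0.028 = $15.87
SDI: $566.80 × 0.0108 = $6.12
Paid family leave insurance: $566.80 × 0.0031 = $1.76
Total deductions = $28.91 + $30.95 + $68.99 + $20.43 + $15.87 + $6.12 + $1.76 = $173.03
Net pay = $566.80 − $173.03 = $393.77

$393.77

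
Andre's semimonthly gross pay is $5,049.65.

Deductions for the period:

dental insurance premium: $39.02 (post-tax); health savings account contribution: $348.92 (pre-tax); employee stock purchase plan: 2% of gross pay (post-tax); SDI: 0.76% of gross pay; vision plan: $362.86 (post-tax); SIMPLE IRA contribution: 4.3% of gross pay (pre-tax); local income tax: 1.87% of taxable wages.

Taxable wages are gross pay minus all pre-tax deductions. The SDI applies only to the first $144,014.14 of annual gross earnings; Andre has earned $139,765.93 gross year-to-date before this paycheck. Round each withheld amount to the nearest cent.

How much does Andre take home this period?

SIMPLE IRA contribution: $5,049.65 × 0.043 = $217.13
Health savings account contribution: $348.92
Pre-tax total = $217.13 + $348.92 = $566.05
Taxable wages = $5,049.65 − $566.05 = $4,483.60
Local income tax: $4,483.60 × 0.0187 = $83.84
SDI: only $144,014.14 − $139,765.93 = $4,248.21 of this check is subject → $4,248.21 × 0.0076 = $32.29
Vision plan: $362.86
Dental insurance premium: $39.02
Employee stock purchase plan: $5,049.65 × 0.02 = $100.99
Total deductions = $217.13 + $348.92 + $83.84 + $32.29 + $362.86 + $39.02 + $100.99 = $1,185.05
Net pay = $5,049.65 − $1,185.05 = $3,864.60

$3,864.60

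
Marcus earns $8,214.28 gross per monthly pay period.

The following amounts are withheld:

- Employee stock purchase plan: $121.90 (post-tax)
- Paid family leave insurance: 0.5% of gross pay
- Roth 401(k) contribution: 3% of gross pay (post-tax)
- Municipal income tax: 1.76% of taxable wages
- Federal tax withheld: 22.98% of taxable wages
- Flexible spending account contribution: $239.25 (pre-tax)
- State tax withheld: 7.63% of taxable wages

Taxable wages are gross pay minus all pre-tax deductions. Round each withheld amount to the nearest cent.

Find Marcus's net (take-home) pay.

Flexible spending account contribution: $239.25
Taxable wages = $8,214.28 − $239.25 = $7,975.03
Federal tax withheld: $7,975.03 × 0.2298 = $1,832.66
Municipal income tax: $7,975.03 × 0.0176 = $140.36
State tax withheld: $7,975.03 × 0.0763 = $608.49
Paid family leave insurance: $8,214.28 × 0.005 = $41.07
Roth 401(k) contribution: $8,214.28 × 0.03 = $246.43
Employee stock purchase plan: $121.90
Total deductions = $239.25 + $1,832.66 + $140.36 + $608.49 + $41.07 + $246.43 + $121.90 = $3,230.16
Net pay = $8,214.28 − $3,230.16 = $4,984.12

$4,984.12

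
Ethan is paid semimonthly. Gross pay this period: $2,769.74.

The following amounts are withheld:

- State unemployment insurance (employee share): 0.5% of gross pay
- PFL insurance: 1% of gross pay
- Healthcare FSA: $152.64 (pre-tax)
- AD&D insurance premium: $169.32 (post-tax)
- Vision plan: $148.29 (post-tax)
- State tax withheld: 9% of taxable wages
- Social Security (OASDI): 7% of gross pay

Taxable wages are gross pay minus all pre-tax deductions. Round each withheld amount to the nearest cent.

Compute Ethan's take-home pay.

$1,828.52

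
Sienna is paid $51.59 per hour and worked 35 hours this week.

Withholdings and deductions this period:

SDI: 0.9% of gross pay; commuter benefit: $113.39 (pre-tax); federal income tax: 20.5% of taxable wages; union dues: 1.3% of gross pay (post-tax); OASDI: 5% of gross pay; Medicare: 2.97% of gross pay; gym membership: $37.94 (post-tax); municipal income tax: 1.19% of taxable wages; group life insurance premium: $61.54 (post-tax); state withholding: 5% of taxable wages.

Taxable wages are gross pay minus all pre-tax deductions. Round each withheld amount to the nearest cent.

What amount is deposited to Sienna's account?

Gross pay: 35 × $51.59 = $1805.65
Commuter benefit: $113.39
Taxable wages = $1805.65 − $113.39 = $1692.26
Municipal income tax: $1692.26 × 0.0119 = $20.14
State withholding: $1692.26 × 0.05 = $84.61
Federal income tax: $1692.26 × 0.205 = $346.91
SDI: $1805.65 × 0.009 = $16.25
OASDI: $1805.65 × 0.05 = $90.28
Medicare: $1805.65 × 0.0297 = $53.63
Group life insurance premium: $61.54
Gym membership: $37.94
Union dues: $1805.65 × 0.013 = $23.47
Total deductions = $113.39 + $20.14 + $84.61 + $346.91 + $16.25 + $90.28 + $53.63 + $61.54 + $37.94 + $23.47 = $848.16
Net pay = $1805.65 − $848.16 = $957.49

$957.49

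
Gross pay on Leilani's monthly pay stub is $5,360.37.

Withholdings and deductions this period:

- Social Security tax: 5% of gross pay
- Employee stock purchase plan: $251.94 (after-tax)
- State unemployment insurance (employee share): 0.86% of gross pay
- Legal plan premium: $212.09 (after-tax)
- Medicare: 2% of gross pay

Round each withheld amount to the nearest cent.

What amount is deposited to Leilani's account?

$4,475.01

Medicare: $5,360.37 × 0.02 = $107.21
State unemployment insurance (employee share): $5,360.37 × 0.0086 = $46.10
Social Security tax: $5,360.37 × 0.05 = $268.02
Employee stock purchase plan: $251.94
Legal plan premium: $212.09
Total deductions = $107.21 + $46.10 + $268.02 + $251.94 + $212.09 = $885.36
Net pay = $5,360.37 − $885.36 = $4,475.01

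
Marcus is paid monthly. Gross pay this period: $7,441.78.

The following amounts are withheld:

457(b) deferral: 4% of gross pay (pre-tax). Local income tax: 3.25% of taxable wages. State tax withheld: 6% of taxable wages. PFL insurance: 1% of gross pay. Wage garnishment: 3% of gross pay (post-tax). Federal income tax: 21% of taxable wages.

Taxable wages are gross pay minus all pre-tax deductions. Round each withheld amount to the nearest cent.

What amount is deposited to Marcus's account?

457(b) deferral: $7,441.78 × 0.04 = $297.67
Taxable wages = $7,441.78 − $297.67 = $7,144.11
Federal income tax: $7,144.11 × 0.21 = $1,500.26
State tax withheld: $7,144.11 × 0.06 = $428.65
Local income tax: $7,144.11 × 0.0325 = $232.18
PFL insurance: $7,441.78 × 0.01 = $74.42
Wage garnishment: $7,441.78 × 0.03 = $223.25
Total deductions = $297.67 + $1,500.26 + $428.65 + $232.18 + $74.42 + $223.25 = $2,756.43
Net pay = $7,441.78 − $2,756.43 = $4,685.35

$4,685.35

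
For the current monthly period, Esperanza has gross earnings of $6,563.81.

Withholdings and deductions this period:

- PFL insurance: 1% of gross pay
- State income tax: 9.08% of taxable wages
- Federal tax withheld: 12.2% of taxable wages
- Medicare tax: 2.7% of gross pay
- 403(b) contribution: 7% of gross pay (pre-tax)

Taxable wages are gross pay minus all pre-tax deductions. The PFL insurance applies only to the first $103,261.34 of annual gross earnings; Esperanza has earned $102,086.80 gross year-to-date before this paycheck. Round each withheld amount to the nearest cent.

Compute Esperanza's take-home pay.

$4,616.37

403(b) contribution: $6,563.81 × 0.07 = $459.47
Taxable wages = $6,563.81 − $459.47 = $6,104.34
Federal tax withheld: $6,104.34 × 0.122 = $744.73
State income tax: $6,104.34 × 0.0908 = $554.27
Medicare tax: $6,563.81 × 0.027 = $177.22
PFL insurance: only $103,261.34 − $102,086.80 = $1,174.54 of this check is subject → $1,174.54 × 0.01 = $11.75
Total deductions = $459.47 + $744.73 + $554.27 + $177.22 + $11.75 = $1,947.44
Net pay = $6,563.81 − $1,947.44 = $4,616.37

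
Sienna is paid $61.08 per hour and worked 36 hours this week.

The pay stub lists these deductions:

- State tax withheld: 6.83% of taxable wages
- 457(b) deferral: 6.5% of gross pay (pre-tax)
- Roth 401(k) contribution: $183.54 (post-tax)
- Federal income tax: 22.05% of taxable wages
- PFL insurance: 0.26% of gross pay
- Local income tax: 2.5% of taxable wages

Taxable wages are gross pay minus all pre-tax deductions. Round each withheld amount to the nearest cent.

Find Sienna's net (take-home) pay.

Gross pay: 36 × $61.08 = $2198.88
457(b) deferral: $2198.88 × 0.065 = $142.93
Taxable wages = $2198.88 − $142.93 = $2055.95
Federal income tax: $2055.95 × 0.2205 = $453.34
Local income tax: $2055.95 × 0.025 = $51.40
State tax withheld: $2055.95 × 0.0683 = $140.42
PFL insurance: $2198.88 × 0.0026 = $5.72
Roth 401(k) contribution: $183.54
Total deductions = $142.93 + $453.34 + $51.40 + $140.42 + $5.72 + $183.54 = $977.35
Net pay = $2198.88 − $977.35 = $1221.53

$1221.53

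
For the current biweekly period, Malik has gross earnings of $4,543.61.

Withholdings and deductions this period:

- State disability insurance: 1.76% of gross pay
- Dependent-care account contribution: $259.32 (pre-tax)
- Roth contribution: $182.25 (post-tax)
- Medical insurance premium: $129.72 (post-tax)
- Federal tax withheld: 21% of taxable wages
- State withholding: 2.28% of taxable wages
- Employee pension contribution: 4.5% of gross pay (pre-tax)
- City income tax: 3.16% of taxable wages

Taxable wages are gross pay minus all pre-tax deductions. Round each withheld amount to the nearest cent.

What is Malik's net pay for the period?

Dependent-care account contribution: $259.32
Employee pension contribution: $4,543.61 × 0.045 = $204.46
Pre-tax total = $259.32 + $204.46 = $463.78
Taxable wages = $4,543.61 − $463.78 = $4,079.83
City income tax: $4,079.83 × 0.0316 = $128.92
Federal tax withheld: $4,079.83 × 0.21 = $856.76
State withholding: $4,079.83 × 0.0228 = $93.02
State disability insurance: $4,543.61 × 0.0176 = $79.97
Medical insurance premium: $129.72
Roth contribution: $182.25
Total deductions = $259.32 + $204.46 + $128.92 + $856.76 + $93.02 + $79.97 + $129.72 + $182.25 = $1,934.42
Net pay = $4,543.61 − $1,934.42 = $2,609.19

$2,609.19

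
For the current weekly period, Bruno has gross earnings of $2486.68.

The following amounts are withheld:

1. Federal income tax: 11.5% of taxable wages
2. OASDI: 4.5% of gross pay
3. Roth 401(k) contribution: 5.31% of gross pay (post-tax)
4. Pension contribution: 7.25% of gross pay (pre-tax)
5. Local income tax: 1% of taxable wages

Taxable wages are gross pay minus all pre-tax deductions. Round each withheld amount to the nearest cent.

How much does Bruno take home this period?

$1774.16

Pension contribution: $2486.68 × 0.0725 = $180.28
Taxable wages = $2486.68 − $180.28 = $2306.40
Local income tax: $2306.40 × 0.01 = $23.06
Federal income tax: $2306.40 × 0.115 = $265.24
OASDI: $2486.68 × 0.045 = $111.90
Roth 401(k) contribution: $2486.68 × 0.0531 = $132.04
Total deductions = $180.28 + $23.06 + $265.24 + $111.90 + $132.04 = $712.52
Net pay = $2486.68 − $712.52 = $1774.16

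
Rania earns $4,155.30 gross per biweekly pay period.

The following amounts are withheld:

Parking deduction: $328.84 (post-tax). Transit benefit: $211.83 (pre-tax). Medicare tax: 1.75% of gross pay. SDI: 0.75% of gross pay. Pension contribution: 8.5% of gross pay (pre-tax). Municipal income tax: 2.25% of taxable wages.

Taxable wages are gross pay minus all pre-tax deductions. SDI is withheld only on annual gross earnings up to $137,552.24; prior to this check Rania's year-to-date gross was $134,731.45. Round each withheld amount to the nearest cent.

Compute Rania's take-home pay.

Transit benefit: $211.83
Pension contribution: $4,155.30 × 0.085 = $353.20
Pre-tax total = $211.83 + $353.20 = $565.03
Taxable wages = $4,155.30 − $565.03 = $3,590.27
Municipal income tax: $3,590.27 × 0.0225 = $80.78
SDI: only $137,552.24 − $134,731.45 = $2,820.79 of this check is subject → $2,820.79 × 0.0075 = $21.16
Medicare tax: $4,155.30 × 0.0175 = $72.72
Parking deduction: $328.84
Total deductions = $211.83 + $353.20 + $80.78 + $21.16 + $72.72 + $328.84 = $1,068.53
Net pay = $4,155.30 − $1,068.53 = $3,086.77

$3,086.77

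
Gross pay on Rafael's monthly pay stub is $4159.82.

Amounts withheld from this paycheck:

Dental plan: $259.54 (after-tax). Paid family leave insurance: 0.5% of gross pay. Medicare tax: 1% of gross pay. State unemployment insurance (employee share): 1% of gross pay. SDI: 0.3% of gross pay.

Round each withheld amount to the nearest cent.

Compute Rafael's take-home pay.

$3783.80

State unemployment insurance (employee share): $4159.82 × 0.01 = $41.60
Paid family leave insurance: $4159.82 × 0.005 = $20.80
Medicare tax: $4159.82 × 0.01 = $41.60
SDI: $4159.82 × 0.003 = $12.48
Dental plan: $259.54
Total deductions = $41.60 + $20.80 + $41.60 + $12.48 + $259.54 = $376.02
Net pay = $4159.82 − $376.02 = $3783.80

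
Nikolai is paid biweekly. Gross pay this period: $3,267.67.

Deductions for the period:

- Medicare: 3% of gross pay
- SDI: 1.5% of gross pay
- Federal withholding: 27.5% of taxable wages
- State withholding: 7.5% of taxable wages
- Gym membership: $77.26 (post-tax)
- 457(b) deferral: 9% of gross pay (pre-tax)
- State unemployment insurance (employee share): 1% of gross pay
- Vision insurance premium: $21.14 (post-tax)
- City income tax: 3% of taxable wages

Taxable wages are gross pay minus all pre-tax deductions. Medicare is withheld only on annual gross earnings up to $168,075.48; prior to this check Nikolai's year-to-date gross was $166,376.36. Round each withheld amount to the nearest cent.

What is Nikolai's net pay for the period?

$1,612.55

457(b) deferral: $3,267.67 × 0.09 = $294.09
Taxable wages = $3,267.67 − $294.09 = $2,973.58
City income tax: $2,973.58 × 0.03 = $89.21
Federal withholding: $2,973.58 × 0.275 = $817.73
State withholding: $2,973.58 × 0.075 = $223.02
State unemployment insurance (employee share): $3,267.67 × 0.01 = $32.68
SDI: $3,267.67 × 0.015 = $49.02
Medicare: only $168,075.48 − $166,376.36 = $1,699.12 of this check is subject → $1,699.12 × 0.03 = $50.97
Vision insurance premium: $21.14
Gym membership: $77.26
Total deductions = $294.09 + $89.21 + $817.73 + $223.02 + $32.68 + $49.02 + $50.97 + $21.14 + $77.26 = $1,655.12
Net pay = $3,267.67 − $1,655.12 = $1,612.55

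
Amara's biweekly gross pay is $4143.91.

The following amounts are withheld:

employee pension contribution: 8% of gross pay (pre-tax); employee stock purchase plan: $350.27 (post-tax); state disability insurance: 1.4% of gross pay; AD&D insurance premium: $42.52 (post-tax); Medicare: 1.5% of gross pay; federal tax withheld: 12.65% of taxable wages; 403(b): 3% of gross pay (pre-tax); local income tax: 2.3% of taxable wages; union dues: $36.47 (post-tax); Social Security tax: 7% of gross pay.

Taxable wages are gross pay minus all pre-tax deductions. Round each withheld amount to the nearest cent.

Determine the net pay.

403(b): $4143.91 × 0.03 = $124.32
Employee pension contribution: $4143.91 × 0.08 = $331.51
Pre-tax total = $124.32 + $331.51 = $455.83
Taxable wages = $4143.91 − $455.83 = $3688.08
Federal tax withheld: $3688.08 × 0.1265 = $466.54
Local income tax: $3688.08 × 0.023 = $84.83
State disability insurance: $4143.91 × 0.014 = $58.01
Social Security tax: $4143.91 × 0.07 = $290.07
Medicare: $4143.91 × 0.015 = $62.16
Union dues: $36.47
Employee stock purchase plan: $350.27
AD&D insurance premium: $42.52
Total deductions = $124.32 + $331.51 + $466.54 + $84.83 + $58.01 + $290.07 + $62.16 + $36.47 + $350.27 + $42.52 = $1846.70
Net pay = $4143.91 − $1846.70 = $2297.21

$2297.21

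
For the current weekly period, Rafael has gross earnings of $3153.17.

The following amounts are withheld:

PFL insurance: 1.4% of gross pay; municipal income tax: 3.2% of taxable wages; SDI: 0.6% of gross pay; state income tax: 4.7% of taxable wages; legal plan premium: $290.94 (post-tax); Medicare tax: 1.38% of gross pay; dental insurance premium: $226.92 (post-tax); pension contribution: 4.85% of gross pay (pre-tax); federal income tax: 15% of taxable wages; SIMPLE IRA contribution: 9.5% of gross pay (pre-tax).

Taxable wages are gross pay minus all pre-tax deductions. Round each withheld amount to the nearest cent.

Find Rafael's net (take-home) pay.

$1457.81

Pension contribution: $3153.17 × 0.0485 = $152.93
SIMPLE IRA contribution: $3153.17 × 0.095 = $299.55
Pre-tax total = $152.93 + $299.55 = $452.48
Taxable wages = $3153.17 − $452.48 = $2700.69
State income tax: $2700.69 × 0.047 = $126.93
Municipal income tax: $2700.69 × 0.032 = $86.42
Federal income tax: $2700.69 × 0.15 = $405.10
Medicare tax: $3153.17 × 0.0138 = $43.51
PFL insurance: $3153.17 × 0.014 = $44.14
SDI: $3153.17 × 0.006 = $18.92
Dental insurance premium: $226.92
Legal plan premium: $290.94
Total deductions = $152.93 + $299.55 + $126.93 + $86.42 + $405.10 + $43.51 + $44.14 + $18.92 + $226.92 + $290.94 = $1695.36
Net pay = $3153.17 − $1695.36 = $1457.81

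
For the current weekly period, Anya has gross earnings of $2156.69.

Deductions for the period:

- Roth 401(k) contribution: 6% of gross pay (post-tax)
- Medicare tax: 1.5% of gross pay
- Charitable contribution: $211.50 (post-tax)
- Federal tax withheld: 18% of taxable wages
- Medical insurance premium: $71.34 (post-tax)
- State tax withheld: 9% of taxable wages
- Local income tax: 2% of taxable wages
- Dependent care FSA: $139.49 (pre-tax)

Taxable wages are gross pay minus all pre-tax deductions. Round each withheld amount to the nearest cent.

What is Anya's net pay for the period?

Dependent care FSA: $139.49
Taxable wages = $2156.69 − $139.49 = $2017.20
State tax withheld: $2017.20 × 0.09 = $181.55
Federal tax withheld: $2017.20 × 0.18 = $363.10
Local income tax: $2017.20 × 0.02 = $40.34
Medicare tax: $2156.69 × 0.015 = $32.35
Medical insurance premium: $71.34
Roth 401(k) contribution: $2156.69 × 0.06 = $129.40
Charitable contribution: $211.50
Total deductions = $139.49 + $181.55 + $363.10 + $40.34 + $32.35 + $71.34 + $129.40 + $211.50 = $1169.07
Net pay = $2156.69 − $1169.07 = $987.62

$987.62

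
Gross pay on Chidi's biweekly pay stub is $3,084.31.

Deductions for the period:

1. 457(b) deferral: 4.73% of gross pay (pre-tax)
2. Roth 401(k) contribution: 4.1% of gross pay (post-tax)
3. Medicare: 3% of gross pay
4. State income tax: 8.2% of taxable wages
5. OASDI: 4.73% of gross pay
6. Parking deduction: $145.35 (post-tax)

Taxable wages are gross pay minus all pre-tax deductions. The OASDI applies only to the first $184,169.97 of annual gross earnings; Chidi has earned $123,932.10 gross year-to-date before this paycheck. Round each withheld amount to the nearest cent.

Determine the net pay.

$2,187.24

457(b) deferral: $3,084.31 × 0.0473 = $145.89
Taxable wages = $3,084.31 − $145.89 = $2,938.42
State income tax: $2,938.42 × 0.082 = $240.95
OASDI: cap not yet reached, full $3,084.31 is subject → $3,084.31 × 0.0473 = $145.89
Medicare: $3,084.31 × 0.03 = $92.53
Roth 401(k) contribution: $3,084.31 × 0.041 = $126.46
Parking deduction: $145.35
Total deductions = $145.89 + $240.95 + $145.89 + $92.53 + $126.46 + $145.35 = $897.07
Net pay = $3,084.31 − $897.07 = $2,187.24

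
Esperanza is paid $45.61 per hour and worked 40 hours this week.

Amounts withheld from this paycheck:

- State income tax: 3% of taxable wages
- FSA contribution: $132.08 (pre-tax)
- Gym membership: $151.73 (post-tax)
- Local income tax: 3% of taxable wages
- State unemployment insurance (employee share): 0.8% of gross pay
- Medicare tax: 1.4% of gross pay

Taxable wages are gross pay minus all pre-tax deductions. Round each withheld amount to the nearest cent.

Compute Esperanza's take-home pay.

$1,398.91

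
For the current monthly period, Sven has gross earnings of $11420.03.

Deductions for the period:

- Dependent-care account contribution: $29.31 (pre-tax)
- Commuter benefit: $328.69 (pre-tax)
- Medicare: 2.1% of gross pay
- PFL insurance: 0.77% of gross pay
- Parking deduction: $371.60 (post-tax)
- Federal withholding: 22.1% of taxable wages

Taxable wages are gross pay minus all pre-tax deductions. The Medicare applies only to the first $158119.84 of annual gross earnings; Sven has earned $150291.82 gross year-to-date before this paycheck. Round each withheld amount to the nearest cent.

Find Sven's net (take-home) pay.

$7993.40

Dependent-care account contribution: $29.31
Commuter benefit: $328.69
Pre-tax total = $29.31 + $328.69 = $358.00
Taxable wages = $11420.03 − $358.00 = $11062.03
Federal withholding: $11062.03 × 0.221 = $2444.71
Medicare: only $158119.84 − $150291.82 = $7828.02 of this check is subject → $7828.02 × 0.021 = $164.39
PFL insurance: $11420.03 × 0.0077 = $87.93
Parking deduction: $371.60
Total deductions = $29.31 + $328.69 + $2444.71 + $164.39 + $87.93 + $371.60 = $3426.63
Net pay = $11420.03 − $3426.63 = $7993.40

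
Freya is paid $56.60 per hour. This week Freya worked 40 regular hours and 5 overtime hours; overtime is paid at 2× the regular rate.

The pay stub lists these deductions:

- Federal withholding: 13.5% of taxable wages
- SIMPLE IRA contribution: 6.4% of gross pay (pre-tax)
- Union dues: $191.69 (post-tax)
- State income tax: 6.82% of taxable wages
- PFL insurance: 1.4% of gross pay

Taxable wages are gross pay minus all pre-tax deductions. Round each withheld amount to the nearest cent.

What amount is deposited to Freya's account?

$1,879.32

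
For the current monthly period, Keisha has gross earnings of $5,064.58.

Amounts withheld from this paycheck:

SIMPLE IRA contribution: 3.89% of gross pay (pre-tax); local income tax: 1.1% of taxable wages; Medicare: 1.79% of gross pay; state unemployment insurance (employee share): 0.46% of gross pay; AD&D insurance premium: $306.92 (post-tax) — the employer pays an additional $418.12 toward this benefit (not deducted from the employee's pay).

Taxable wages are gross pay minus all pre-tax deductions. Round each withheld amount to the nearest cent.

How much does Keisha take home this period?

SIMPLE IRA contribution: $5,064.58 × 0.0389 = $197.01
Taxable wages = $5,064.58 − $197.01 = $4,867.57
Local income tax: $4,867.57 × 0.011 = $53.54
Medicare: $5,064.58 × 0.0179 = $90.66
State unemployment insurance (employee share): $5,064.58 × 0.0046 = $23.30
AD&D insurance premium: $306.92
(Employer's $418.12 toward AD&D insurance premium is not withheld from the employee.)
Total deductions = $197.01 + $53.54 + $90.66 + $23.30 + $306.92 = $671.43
Net pay = $5,064.58 − $671.43 = $4,393.15

$4,393.15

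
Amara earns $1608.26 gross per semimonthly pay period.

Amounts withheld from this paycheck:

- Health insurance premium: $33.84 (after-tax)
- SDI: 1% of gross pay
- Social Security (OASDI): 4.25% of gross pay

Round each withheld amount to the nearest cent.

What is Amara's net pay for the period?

SDI: $1608.26 × 0.01 = $16.08
Social Security (OASDI): $1608.26 × 0.0425 = $68.35
Health insurance premium: $33.84
Total deductions = $16.08 + $68.35 + $33.84 = $118.27
Net pay = $1608.26 − $118.27 = $1489.99

$1489.99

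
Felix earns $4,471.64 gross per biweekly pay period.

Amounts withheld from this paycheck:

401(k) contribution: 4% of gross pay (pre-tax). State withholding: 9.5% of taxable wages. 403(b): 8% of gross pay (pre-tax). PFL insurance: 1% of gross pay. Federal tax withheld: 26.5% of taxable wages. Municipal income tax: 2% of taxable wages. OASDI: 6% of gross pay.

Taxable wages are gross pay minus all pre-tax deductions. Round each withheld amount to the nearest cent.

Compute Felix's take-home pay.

401(k) contribution: $4,471.64 × 0.04 = $178.87
403(b): $4,471.64 × 0.08 = $357.73
Pre-tax total = $178.87 + $357.73 = $536.60
Taxable wages = $4,471.64 − $536.60 = $3,935.04
Federal tax withheld: $3,935.04 × 0.265 = $1,042.79
Municipal income tax: $3,935.04 × 0.02 = $78.70
State withholding: $3,935.04 × 0.095 = $373.83
PFL insurance: $4,471.64 × 0.01 = $44.72
OASDI: $4,471.64 × 0.06 = $268.30
Total deductions = $178.87 + $357.73 + $1,042.79 + $78.70 + $373.83 + $44.72 + $268.30 = $2,344.94
Net pay = $4,471.64 − $2,344.94 = $2,126.70

$2,126.70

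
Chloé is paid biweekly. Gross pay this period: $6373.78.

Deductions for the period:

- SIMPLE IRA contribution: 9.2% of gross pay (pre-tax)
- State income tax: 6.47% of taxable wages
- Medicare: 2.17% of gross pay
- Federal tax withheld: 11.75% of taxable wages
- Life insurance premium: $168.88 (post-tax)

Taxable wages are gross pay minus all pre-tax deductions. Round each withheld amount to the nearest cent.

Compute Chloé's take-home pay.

$4425.74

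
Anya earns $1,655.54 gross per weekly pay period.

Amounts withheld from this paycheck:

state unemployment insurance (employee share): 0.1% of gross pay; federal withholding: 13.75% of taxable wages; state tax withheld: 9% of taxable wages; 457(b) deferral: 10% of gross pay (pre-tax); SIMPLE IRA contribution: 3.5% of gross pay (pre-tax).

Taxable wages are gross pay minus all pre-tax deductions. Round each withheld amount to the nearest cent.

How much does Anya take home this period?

457(b) deferral: $1,655.54 × 0.1 = $165.55
SIMPLE IRA contribution: $1,655.54 × 0.035 = $57.94
Pre-tax total = $165.55 + $57.94 = $223.49
Taxable wages = $1,655.54 − $223.49 = $1,432.05
State tax withheld: $1,432.05 × 0.09 = $128.88
Federal withholding: $1,432.05 × 0.1375 = $196.91
State unemployment insurance (employee share): $1,655.54 × 0.001 = $1.66
Total deductions = $165.55 + $57.94 + $128.88 + $196.91 + $1.66 = $550.94
Net pay = $1,655.54 − $550.94 = $1,104.60

$1,104.60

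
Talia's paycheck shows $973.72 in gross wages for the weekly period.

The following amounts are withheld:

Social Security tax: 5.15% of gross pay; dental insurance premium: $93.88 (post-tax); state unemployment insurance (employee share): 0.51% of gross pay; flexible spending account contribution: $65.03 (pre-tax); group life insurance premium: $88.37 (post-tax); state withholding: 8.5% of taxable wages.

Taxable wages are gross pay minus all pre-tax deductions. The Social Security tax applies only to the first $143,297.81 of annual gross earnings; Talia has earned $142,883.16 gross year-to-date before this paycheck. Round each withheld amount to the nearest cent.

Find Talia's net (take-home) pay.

$622.88

Flexible spending account contribution: $65.03
Taxable wages = $973.72 − $65.03 = $908.69
State withholding: $908.69 × 0.085 = $77.24
State unemployment insurance (employee share): $973.72 × 0.0051 = $4.97
Social Security tax: only $143,297.81 − $142,883.16 = $414.65 of this check is subject → $414.65 × 0.0515 = $21.35
Dental insurance premium: $93.88
Group life insurance premium: $88.37
Total deductions = $65.03 + $77.24 + $4.97 + $21.35 + $93.88 + $88.37 = $350.84
Net pay = $973.72 − $350.84 = $622.88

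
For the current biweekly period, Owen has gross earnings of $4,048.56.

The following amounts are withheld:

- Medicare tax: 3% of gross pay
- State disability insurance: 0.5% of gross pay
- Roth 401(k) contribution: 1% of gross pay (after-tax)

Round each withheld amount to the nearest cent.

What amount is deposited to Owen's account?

Medicare tax: $4,048.56 × 0.03 = $121.46
State disability insurance: $4,048.56 × 0.005 = $20.24
Roth 401(k) contribution: $4,048.56 × 0.01 = $40.49
Total deductions = $121.46 + $20.24 + $40.49 = $182.19
Net pay = $4,048.56 − $182.19 = $3,866.37

$3,866.37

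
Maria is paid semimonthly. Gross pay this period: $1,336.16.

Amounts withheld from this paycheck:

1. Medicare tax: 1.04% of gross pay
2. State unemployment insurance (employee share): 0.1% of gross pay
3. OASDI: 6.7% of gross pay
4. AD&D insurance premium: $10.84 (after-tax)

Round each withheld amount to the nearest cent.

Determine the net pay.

$1,220.56

State unemployment insurance (employee share): $1,336.16 × 0.001 = $1.34
OASDI: $1,336.16 × 0.067 = $89.52
Medicare tax: $1,336.16 × 0.0104 = $13.90
AD&D insurance premium: $10.84
Total deductions = $1.34 + $89.52 + $13.90 + $10.84 = $115.60
Net pay = $1,336.16 − $115.60 = $1,220.56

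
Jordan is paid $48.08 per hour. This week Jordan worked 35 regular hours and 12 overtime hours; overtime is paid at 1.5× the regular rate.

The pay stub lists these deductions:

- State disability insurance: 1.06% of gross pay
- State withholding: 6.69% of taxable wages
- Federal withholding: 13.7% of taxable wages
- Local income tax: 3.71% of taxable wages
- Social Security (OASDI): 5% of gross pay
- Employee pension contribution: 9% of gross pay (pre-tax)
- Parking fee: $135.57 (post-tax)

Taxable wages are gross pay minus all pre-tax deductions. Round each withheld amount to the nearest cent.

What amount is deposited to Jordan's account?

$1470.06

Regular pay: 35 × $48.08 = $1682.80
Overtime pay: 12 × $48.08 × 1.5 = $865.44
Gross pay = $1682.80 + $865.44 = $2548.24
Employee pension contribution: $2548.24 × 0.09 = $229.34
Taxable wages = $2548.24 − $229.34 = $2318.90
Federal withholding: $2318.90 × 0.137 = $317.69
Local income tax: $2318.90 × 0.0371 = $86.03
State withholding: $2318.90 × 0.0669 = $155.13
State disability insurance: $2548.24 × 0.0106 = $27.01
Social Security (OASDI): $2548.24 × 0.05 = $127.41
Parking fee: $135.57
Total deductions = $229.34 + $317.69 + $86.03 + $155.13 + $27.01 + $127.41 + $135.57 = $1078.18
Net pay = $2548.24 − $1078.18 = $1470.06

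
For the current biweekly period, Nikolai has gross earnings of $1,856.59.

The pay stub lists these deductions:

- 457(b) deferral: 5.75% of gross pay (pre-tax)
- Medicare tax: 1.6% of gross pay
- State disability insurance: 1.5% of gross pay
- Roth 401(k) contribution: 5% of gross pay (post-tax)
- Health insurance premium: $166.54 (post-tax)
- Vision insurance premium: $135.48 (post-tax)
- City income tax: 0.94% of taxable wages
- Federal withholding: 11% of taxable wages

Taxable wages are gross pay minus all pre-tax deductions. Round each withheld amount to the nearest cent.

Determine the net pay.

$1,088.50

457(b) deferral: $1,856.59 × 0.0575 = $106.75
Taxable wages = $1,856.59 − $106.75 = $1,749.84
Federal withholding: $1,749.84 × 0.11 = $192.48
City income tax: $1,749.84 × 0.0094 = $16.45
State disability insurance: $1,856.59 × 0.015 = $27.85
Medicare tax: $1,856.59 × 0.016 = $29.71
Roth 401(k) contribution: $1,856.59 × 0.05 = $92.83
Vision insurance premium: $135.48
Health insurance premium: $166.54
Total deductions = $106.75 + $192.48 + $16.45 + $27.85 + $29.71 + $92.83 + $135.48 + $166.54 = $768.09
Net pay = $1,856.59 − $768.09 = $1,088.50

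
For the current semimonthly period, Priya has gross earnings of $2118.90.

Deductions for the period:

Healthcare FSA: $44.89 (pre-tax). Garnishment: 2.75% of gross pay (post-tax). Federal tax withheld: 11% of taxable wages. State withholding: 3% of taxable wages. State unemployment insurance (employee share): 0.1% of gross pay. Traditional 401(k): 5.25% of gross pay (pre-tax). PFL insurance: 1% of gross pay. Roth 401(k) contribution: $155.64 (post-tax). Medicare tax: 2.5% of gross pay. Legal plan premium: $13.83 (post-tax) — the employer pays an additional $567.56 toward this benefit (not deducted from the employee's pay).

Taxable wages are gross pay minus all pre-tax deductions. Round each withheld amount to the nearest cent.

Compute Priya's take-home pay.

Healthcare FSA: $44.89
Traditional 401(k): $2118.90 × 0.0525 = $111.24
Pre-tax total = $44.89 + $111.24 = $156.13
Taxable wages = $2118.90 − $156.13 = $1962.77
State withholding: $1962.77 × 0.03 = $58.88
Federal tax withheld: $1962.77 × 0.11 = $215.90
Medicare tax: $2118.90 × 0.025 = $52.97
State unemployment insurance (employee share): $2118.90 × 0.001 = $2.12
PFL insurance: $2118.90 × 0.01 = $21.19
Legal plan premium: $13.83
Roth 401(k) contribution: $155.64
Garnishment: $2118.90 × 0.0275 = $58.27
(Employer's $567.56 toward legal plan premium is not withheld from the employee.)
Total deductions = $44.89 + $111.24 + $58.88 + $215.90 + $52.97 + $2.12 + $21.19 + $13.83 + $155.64 + $58.27 = $734.93
Net pay = $2118.90 − $734.93 = $1383.97

$1383.97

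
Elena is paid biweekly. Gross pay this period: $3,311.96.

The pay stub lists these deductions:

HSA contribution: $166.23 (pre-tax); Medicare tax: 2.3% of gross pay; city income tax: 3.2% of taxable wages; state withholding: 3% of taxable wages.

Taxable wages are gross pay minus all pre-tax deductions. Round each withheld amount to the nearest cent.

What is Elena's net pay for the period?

$2,874.52

HSA contribution: $166.23
Taxable wages = $3,311.96 − $166.23 = $3,145.73
State withholding: $3,145.73 × 0.03 = $94.37
City income tax: $3,145.73 × 0.032 = $100.66
Medicare tax: $3,311.96 × 0.023 = $76.18
Total deductions = $166.23 + $94.37 + $100.66 + $76.18 = $437.44
Net pay = $3,311.96 − $437.44 = $2,874.52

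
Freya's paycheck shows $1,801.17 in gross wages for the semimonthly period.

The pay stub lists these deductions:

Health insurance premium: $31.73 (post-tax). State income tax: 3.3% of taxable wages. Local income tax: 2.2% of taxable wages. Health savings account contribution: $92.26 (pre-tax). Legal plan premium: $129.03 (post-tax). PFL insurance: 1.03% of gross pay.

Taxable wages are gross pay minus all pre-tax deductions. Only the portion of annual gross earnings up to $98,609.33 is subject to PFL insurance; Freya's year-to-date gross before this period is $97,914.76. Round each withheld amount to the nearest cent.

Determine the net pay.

$1,447.01

Health savings account contribution: $92.26
Taxable wages = $1,801.17 − $92.26 = $1,708.91
Local income tax: $1,708.91 × 0.022 = $37.60
State income tax: $1,708.91 × 0.033 = $56.39
PFL insurance: only $98,609.33 − $97,914.76 = $694.57 of this check is subject → $694.57 × 0.0103 = $7.15
Legal plan premium: $129.03
Health insurance premium: $31.73
Total deductions = $92.26 + $37.60 + $56.39 + $7.15 + $129.03 + $31.73 = $354.16
Net pay = $1,801.17 − $354.16 = $1,447.01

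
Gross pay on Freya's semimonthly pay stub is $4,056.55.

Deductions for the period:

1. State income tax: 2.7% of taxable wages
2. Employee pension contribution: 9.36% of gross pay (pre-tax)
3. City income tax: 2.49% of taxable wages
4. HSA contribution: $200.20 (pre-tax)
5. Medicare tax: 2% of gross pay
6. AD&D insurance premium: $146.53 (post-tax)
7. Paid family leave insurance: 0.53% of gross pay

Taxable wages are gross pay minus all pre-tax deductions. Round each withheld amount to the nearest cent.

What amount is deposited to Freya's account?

HSA contribution: $200.20
Employee pension contribution: $4,056.55 × 0.0936 = $379.69
Pre-tax total = $200.20 + $379.69 = $579.89
Taxable wages = $4,056.55 − $579.89 = $3,476.66
City income tax: $3,476.66 × 0.0249 = $86.57
State income tax: $3,476.66 × 0.027 = $93.87
Paid family leave insurance: $4,056.55 × 0.0053 = $21.50
Medicare tax: $4,056.55 × 0.02 = $81.13
AD&D insurance premium: $146.53
Total deductions = $200.20 + $379.69 + $86.57 + $93.87 + $21.50 + $81.13 + $146.53 = $1,009.49
Net pay = $4,056.55 − $1,009.49 = $3,047.06

$3,047.06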